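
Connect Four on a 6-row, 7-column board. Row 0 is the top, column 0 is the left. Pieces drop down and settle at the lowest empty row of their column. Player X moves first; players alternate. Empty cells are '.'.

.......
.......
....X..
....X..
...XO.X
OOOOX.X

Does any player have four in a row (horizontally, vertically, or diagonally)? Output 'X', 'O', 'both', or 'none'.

O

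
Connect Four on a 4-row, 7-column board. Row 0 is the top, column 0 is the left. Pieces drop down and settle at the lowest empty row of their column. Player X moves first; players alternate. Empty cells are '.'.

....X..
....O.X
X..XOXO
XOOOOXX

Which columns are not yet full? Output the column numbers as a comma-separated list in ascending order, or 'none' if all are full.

col 0: top cell = '.' → open
col 1: top cell = '.' → open
col 2: top cell = '.' → open
col 3: top cell = '.' → open
col 4: top cell = 'X' → FULL
col 5: top cell = '.' → open
col 6: top cell = '.' → open

Answer: 0,1,2,3,5,6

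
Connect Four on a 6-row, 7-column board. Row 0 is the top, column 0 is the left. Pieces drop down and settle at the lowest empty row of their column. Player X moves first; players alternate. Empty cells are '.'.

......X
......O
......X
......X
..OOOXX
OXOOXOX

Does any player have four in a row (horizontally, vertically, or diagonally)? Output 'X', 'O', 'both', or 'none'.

X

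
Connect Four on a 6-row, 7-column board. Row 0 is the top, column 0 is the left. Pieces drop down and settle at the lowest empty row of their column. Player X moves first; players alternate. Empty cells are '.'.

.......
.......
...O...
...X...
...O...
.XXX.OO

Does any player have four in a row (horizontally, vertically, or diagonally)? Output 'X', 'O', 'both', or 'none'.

none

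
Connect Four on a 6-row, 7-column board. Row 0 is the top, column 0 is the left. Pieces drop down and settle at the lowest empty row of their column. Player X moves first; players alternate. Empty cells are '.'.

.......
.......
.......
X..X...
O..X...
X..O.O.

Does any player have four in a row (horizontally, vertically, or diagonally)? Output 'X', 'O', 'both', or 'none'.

none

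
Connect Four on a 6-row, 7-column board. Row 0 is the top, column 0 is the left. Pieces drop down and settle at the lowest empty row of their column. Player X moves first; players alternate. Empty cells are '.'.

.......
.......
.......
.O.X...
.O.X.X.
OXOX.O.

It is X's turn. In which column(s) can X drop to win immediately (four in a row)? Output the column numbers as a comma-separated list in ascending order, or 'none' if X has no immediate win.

col 0: drop X → no win
col 1: drop X → no win
col 2: drop X → no win
col 3: drop X → WIN!
col 4: drop X → no win
col 5: drop X → no win
col 6: drop X → no win

Answer: 3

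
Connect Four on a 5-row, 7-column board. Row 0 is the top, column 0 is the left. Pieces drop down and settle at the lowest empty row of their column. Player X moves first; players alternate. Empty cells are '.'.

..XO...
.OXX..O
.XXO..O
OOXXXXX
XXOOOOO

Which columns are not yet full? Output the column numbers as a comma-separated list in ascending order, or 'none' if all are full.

Answer: 0,1,4,5,6

Derivation:
col 0: top cell = '.' → open
col 1: top cell = '.' → open
col 2: top cell = 'X' → FULL
col 3: top cell = 'O' → FULL
col 4: top cell = '.' → open
col 5: top cell = '.' → open
col 6: top cell = '.' → open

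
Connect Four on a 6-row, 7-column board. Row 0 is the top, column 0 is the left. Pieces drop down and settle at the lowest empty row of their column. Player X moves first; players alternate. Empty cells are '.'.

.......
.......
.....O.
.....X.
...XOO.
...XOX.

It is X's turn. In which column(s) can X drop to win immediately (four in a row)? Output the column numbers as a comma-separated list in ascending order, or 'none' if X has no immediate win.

Answer: none

Derivation:
col 0: drop X → no win
col 1: drop X → no win
col 2: drop X → no win
col 3: drop X → no win
col 4: drop X → no win
col 5: drop X → no win
col 6: drop X → no win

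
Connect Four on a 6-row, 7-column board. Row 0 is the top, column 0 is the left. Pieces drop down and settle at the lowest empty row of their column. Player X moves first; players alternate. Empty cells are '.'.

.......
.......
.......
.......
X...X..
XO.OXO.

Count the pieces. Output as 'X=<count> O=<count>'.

X=4 O=3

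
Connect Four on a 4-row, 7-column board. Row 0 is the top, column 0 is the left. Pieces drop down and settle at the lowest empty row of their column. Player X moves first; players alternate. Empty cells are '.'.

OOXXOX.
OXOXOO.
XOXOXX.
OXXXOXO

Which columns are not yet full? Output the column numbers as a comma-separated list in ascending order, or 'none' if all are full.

col 0: top cell = 'O' → FULL
col 1: top cell = 'O' → FULL
col 2: top cell = 'X' → FULL
col 3: top cell = 'X' → FULL
col 4: top cell = 'O' → FULL
col 5: top cell = 'X' → FULL
col 6: top cell = '.' → open

Answer: 6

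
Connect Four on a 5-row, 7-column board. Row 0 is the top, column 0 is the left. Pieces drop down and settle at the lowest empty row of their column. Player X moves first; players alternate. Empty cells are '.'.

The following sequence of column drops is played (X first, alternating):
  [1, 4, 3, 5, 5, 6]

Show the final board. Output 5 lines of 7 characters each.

Answer: .......
.......
.......
.....X.
.X.XOOO

Derivation:
Move 1: X drops in col 1, lands at row 4
Move 2: O drops in col 4, lands at row 4
Move 3: X drops in col 3, lands at row 4
Move 4: O drops in col 5, lands at row 4
Move 5: X drops in col 5, lands at row 3
Move 6: O drops in col 6, lands at row 4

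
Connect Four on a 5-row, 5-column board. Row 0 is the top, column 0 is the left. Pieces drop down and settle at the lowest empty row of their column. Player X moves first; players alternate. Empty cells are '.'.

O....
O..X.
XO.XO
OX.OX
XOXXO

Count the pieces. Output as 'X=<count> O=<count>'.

X=8 O=8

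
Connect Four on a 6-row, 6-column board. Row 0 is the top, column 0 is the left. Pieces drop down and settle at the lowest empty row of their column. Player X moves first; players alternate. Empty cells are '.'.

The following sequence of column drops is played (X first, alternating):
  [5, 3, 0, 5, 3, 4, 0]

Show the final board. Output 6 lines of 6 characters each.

Move 1: X drops in col 5, lands at row 5
Move 2: O drops in col 3, lands at row 5
Move 3: X drops in col 0, lands at row 5
Move 4: O drops in col 5, lands at row 4
Move 5: X drops in col 3, lands at row 4
Move 6: O drops in col 4, lands at row 5
Move 7: X drops in col 0, lands at row 4

Answer: ......
......
......
......
X..X.O
X..OOX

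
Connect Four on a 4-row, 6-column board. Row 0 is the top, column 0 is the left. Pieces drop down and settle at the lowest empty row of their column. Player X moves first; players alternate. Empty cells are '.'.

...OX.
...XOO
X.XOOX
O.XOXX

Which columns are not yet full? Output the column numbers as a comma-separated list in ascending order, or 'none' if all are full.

Answer: 0,1,2,5

Derivation:
col 0: top cell = '.' → open
col 1: top cell = '.' → open
col 2: top cell = '.' → open
col 3: top cell = 'O' → FULL
col 4: top cell = 'X' → FULL
col 5: top cell = '.' → open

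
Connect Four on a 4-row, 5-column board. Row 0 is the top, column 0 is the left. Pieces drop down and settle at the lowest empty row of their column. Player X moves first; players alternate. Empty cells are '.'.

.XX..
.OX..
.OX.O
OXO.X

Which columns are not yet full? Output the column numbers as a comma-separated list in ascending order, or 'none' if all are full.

Answer: 0,3,4

Derivation:
col 0: top cell = '.' → open
col 1: top cell = 'X' → FULL
col 2: top cell = 'X' → FULL
col 3: top cell = '.' → open
col 4: top cell = '.' → open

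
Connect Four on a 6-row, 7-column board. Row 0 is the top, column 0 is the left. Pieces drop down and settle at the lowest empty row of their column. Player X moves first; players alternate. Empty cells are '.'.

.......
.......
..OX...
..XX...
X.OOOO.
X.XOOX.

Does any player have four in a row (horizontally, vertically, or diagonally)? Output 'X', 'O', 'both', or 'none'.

O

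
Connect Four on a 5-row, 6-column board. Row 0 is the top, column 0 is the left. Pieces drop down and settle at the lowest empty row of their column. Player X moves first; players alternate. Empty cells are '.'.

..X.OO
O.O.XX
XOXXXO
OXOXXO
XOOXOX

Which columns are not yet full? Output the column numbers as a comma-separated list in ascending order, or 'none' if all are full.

col 0: top cell = '.' → open
col 1: top cell = '.' → open
col 2: top cell = 'X' → FULL
col 3: top cell = '.' → open
col 4: top cell = 'O' → FULL
col 5: top cell = 'O' → FULL

Answer: 0,1,3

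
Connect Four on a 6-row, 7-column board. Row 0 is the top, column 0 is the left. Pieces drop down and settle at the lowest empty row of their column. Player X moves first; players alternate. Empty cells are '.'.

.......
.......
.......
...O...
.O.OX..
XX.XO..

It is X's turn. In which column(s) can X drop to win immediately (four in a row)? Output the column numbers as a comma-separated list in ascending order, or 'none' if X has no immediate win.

col 0: drop X → no win
col 1: drop X → no win
col 2: drop X → WIN!
col 3: drop X → no win
col 4: drop X → no win
col 5: drop X → no win
col 6: drop X → no win

Answer: 2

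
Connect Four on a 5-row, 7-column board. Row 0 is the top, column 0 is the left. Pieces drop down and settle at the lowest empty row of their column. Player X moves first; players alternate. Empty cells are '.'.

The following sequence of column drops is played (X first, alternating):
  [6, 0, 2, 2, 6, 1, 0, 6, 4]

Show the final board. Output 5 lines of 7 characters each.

Answer: .......
.......
......O
X.O...X
OOX.X.X

Derivation:
Move 1: X drops in col 6, lands at row 4
Move 2: O drops in col 0, lands at row 4
Move 3: X drops in col 2, lands at row 4
Move 4: O drops in col 2, lands at row 3
Move 5: X drops in col 6, lands at row 3
Move 6: O drops in col 1, lands at row 4
Move 7: X drops in col 0, lands at row 3
Move 8: O drops in col 6, lands at row 2
Move 9: X drops in col 4, lands at row 4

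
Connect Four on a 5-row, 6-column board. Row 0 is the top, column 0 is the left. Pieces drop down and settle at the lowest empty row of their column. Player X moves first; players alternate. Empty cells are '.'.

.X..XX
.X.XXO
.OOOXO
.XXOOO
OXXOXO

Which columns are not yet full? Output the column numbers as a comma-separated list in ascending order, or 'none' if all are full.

col 0: top cell = '.' → open
col 1: top cell = 'X' → FULL
col 2: top cell = '.' → open
col 3: top cell = '.' → open
col 4: top cell = 'X' → FULL
col 5: top cell = 'X' → FULL

Answer: 0,2,3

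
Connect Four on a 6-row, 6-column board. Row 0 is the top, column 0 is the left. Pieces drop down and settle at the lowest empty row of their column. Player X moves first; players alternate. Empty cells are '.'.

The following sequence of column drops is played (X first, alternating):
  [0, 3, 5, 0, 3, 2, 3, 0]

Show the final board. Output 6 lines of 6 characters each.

Answer: ......
......
......
O..X..
O..X..
X.OO.X

Derivation:
Move 1: X drops in col 0, lands at row 5
Move 2: O drops in col 3, lands at row 5
Move 3: X drops in col 5, lands at row 5
Move 4: O drops in col 0, lands at row 4
Move 5: X drops in col 3, lands at row 4
Move 6: O drops in col 2, lands at row 5
Move 7: X drops in col 3, lands at row 3
Move 8: O drops in col 0, lands at row 3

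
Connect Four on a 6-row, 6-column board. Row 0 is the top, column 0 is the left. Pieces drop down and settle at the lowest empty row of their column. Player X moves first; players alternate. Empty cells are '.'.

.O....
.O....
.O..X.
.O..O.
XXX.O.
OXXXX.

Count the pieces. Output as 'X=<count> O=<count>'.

X=8 O=7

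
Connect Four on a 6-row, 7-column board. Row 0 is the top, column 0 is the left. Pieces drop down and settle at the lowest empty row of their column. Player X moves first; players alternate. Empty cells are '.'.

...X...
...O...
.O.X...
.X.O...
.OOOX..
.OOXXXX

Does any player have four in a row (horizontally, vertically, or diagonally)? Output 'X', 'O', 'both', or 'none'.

X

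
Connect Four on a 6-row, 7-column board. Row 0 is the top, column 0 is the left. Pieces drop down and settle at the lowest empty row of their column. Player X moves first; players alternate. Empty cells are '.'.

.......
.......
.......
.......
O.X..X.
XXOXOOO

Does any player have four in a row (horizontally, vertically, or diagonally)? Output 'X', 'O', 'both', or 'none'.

none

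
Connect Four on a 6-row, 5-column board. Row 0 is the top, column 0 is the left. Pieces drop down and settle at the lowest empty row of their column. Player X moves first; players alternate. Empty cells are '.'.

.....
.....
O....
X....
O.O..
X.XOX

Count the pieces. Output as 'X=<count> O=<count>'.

X=4 O=4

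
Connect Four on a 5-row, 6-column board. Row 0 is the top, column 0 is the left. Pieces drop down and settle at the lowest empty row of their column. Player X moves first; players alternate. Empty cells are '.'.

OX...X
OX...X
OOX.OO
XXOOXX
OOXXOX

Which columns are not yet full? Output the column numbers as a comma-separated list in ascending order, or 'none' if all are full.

col 0: top cell = 'O' → FULL
col 1: top cell = 'X' → FULL
col 2: top cell = '.' → open
col 3: top cell = '.' → open
col 4: top cell = '.' → open
col 5: top cell = 'X' → FULL

Answer: 2,3,4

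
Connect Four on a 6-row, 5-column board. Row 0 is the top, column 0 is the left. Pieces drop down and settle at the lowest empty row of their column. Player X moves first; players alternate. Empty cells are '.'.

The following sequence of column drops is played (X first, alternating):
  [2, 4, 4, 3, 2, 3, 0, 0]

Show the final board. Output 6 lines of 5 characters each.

Move 1: X drops in col 2, lands at row 5
Move 2: O drops in col 4, lands at row 5
Move 3: X drops in col 4, lands at row 4
Move 4: O drops in col 3, lands at row 5
Move 5: X drops in col 2, lands at row 4
Move 6: O drops in col 3, lands at row 4
Move 7: X drops in col 0, lands at row 5
Move 8: O drops in col 0, lands at row 4

Answer: .....
.....
.....
.....
O.XOX
X.XOO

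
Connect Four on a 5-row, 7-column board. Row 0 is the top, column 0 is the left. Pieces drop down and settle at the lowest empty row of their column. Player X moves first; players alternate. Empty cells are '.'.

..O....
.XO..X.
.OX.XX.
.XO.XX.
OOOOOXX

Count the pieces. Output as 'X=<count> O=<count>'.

X=10 O=9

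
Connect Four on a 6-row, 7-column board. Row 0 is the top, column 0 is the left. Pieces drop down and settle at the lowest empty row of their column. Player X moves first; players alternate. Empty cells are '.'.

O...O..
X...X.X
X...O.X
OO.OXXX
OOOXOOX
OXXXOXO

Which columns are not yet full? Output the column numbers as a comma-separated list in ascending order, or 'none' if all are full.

col 0: top cell = 'O' → FULL
col 1: top cell = '.' → open
col 2: top cell = '.' → open
col 3: top cell = '.' → open
col 4: top cell = 'O' → FULL
col 5: top cell = '.' → open
col 6: top cell = '.' → open

Answer: 1,2,3,5,6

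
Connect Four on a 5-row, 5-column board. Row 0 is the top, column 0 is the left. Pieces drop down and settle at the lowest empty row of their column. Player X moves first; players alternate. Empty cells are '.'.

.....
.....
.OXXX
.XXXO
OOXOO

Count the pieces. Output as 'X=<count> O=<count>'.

X=7 O=6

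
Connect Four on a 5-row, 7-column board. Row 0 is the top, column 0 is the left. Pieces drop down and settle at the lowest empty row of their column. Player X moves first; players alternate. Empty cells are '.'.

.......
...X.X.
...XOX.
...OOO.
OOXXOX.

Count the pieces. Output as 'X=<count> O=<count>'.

X=7 O=7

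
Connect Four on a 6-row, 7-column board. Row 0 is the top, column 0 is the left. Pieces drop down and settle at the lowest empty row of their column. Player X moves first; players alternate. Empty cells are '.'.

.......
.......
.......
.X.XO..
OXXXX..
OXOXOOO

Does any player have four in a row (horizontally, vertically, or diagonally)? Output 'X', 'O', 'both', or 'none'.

X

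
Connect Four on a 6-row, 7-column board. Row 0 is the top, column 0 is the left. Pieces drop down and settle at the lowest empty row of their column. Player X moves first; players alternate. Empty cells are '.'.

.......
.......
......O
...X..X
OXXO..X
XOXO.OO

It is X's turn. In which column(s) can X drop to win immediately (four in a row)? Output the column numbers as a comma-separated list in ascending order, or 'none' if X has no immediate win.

Answer: none

Derivation:
col 0: drop X → no win
col 1: drop X → no win
col 2: drop X → no win
col 3: drop X → no win
col 4: drop X → no win
col 5: drop X → no win
col 6: drop X → no win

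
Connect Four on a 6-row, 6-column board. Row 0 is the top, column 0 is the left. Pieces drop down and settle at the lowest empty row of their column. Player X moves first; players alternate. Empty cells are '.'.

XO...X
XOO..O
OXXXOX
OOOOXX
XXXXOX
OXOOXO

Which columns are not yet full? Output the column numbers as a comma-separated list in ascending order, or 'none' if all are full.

Answer: 2,3,4

Derivation:
col 0: top cell = 'X' → FULL
col 1: top cell = 'O' → FULL
col 2: top cell = '.' → open
col 3: top cell = '.' → open
col 4: top cell = '.' → open
col 5: top cell = 'X' → FULL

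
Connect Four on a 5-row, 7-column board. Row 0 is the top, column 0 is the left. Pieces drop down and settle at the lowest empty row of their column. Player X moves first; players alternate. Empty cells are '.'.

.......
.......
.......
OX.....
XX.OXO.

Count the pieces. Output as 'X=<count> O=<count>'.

X=4 O=3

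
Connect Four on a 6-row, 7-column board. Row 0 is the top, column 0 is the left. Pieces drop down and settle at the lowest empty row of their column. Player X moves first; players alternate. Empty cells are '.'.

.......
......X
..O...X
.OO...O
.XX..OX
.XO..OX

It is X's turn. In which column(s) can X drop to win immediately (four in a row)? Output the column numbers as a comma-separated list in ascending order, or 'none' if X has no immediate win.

col 0: drop X → no win
col 1: drop X → no win
col 2: drop X → no win
col 3: drop X → no win
col 4: drop X → no win
col 5: drop X → no win
col 6: drop X → no win

Answer: none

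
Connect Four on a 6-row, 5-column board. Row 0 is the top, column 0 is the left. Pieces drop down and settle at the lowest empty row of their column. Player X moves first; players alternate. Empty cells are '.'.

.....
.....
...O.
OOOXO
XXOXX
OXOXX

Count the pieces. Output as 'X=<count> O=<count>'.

X=8 O=8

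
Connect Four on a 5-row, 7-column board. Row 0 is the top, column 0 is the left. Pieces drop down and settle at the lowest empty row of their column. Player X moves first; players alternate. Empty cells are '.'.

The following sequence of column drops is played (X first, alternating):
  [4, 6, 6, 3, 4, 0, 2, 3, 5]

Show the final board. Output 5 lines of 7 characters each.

Answer: .......
.......
.......
...OX.X
O.XOXXO

Derivation:
Move 1: X drops in col 4, lands at row 4
Move 2: O drops in col 6, lands at row 4
Move 3: X drops in col 6, lands at row 3
Move 4: O drops in col 3, lands at row 4
Move 5: X drops in col 4, lands at row 3
Move 6: O drops in col 0, lands at row 4
Move 7: X drops in col 2, lands at row 4
Move 8: O drops in col 3, lands at row 3
Move 9: X drops in col 5, lands at row 4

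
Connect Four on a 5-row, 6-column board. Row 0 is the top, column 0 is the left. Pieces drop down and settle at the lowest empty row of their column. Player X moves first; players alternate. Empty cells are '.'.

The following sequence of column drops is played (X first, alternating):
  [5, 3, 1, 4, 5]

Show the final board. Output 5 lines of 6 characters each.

Move 1: X drops in col 5, lands at row 4
Move 2: O drops in col 3, lands at row 4
Move 3: X drops in col 1, lands at row 4
Move 4: O drops in col 4, lands at row 4
Move 5: X drops in col 5, lands at row 3

Answer: ......
......
......
.....X
.X.OOX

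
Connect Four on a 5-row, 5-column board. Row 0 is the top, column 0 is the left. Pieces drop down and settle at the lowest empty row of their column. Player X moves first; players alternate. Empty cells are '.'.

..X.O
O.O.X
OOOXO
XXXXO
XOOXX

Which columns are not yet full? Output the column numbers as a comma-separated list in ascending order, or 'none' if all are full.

Answer: 0,1,3

Derivation:
col 0: top cell = '.' → open
col 1: top cell = '.' → open
col 2: top cell = 'X' → FULL
col 3: top cell = '.' → open
col 4: top cell = 'O' → FULL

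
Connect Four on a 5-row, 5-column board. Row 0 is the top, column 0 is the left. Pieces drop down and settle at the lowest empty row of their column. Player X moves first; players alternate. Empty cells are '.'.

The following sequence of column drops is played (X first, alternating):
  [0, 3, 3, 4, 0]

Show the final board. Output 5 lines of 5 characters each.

Move 1: X drops in col 0, lands at row 4
Move 2: O drops in col 3, lands at row 4
Move 3: X drops in col 3, lands at row 3
Move 4: O drops in col 4, lands at row 4
Move 5: X drops in col 0, lands at row 3

Answer: .....
.....
.....
X..X.
X..OO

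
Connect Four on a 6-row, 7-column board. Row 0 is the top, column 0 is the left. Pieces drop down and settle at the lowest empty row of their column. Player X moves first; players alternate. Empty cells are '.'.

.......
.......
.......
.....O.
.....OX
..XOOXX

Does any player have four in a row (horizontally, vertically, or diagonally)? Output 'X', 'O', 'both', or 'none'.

none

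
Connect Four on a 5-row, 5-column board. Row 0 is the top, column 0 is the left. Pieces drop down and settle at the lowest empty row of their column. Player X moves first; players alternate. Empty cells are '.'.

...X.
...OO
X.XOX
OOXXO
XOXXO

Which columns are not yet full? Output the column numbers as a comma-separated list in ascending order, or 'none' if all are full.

col 0: top cell = '.' → open
col 1: top cell = '.' → open
col 2: top cell = '.' → open
col 3: top cell = 'X' → FULL
col 4: top cell = '.' → open

Answer: 0,1,2,4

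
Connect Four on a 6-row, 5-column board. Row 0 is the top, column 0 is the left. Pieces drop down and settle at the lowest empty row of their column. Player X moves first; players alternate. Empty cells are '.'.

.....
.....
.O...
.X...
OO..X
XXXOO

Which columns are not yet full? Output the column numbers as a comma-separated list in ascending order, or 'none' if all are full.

Answer: 0,1,2,3,4

Derivation:
col 0: top cell = '.' → open
col 1: top cell = '.' → open
col 2: top cell = '.' → open
col 3: top cell = '.' → open
col 4: top cell = '.' → open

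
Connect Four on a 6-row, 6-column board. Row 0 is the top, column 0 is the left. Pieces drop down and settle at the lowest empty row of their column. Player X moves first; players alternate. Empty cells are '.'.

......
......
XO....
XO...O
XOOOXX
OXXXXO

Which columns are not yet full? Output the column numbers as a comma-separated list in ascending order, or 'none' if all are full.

Answer: 0,1,2,3,4,5

Derivation:
col 0: top cell = '.' → open
col 1: top cell = '.' → open
col 2: top cell = '.' → open
col 3: top cell = '.' → open
col 4: top cell = '.' → open
col 5: top cell = '.' → open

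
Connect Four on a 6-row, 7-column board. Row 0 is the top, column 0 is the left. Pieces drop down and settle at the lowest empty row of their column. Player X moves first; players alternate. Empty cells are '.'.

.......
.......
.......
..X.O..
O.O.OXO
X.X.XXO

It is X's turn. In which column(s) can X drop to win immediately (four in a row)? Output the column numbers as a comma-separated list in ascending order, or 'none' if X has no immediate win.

col 0: drop X → no win
col 1: drop X → no win
col 2: drop X → no win
col 3: drop X → WIN!
col 4: drop X → no win
col 5: drop X → no win
col 6: drop X → no win

Answer: 3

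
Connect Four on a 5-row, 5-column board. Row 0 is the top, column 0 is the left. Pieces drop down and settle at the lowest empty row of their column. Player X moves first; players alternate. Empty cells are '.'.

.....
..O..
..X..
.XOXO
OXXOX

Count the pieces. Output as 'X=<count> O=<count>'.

X=6 O=5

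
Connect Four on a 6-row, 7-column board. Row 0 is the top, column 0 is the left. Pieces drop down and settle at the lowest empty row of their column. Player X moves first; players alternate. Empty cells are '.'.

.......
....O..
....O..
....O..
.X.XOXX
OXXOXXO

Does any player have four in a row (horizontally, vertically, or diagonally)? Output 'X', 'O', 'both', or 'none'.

O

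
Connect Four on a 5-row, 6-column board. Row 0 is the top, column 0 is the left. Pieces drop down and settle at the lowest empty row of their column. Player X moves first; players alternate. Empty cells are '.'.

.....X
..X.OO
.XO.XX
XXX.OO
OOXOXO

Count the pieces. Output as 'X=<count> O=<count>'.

X=10 O=9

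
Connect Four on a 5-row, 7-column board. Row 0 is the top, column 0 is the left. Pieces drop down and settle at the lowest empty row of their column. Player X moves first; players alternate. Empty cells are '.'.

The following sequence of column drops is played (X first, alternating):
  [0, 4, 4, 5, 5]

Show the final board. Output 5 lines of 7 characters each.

Move 1: X drops in col 0, lands at row 4
Move 2: O drops in col 4, lands at row 4
Move 3: X drops in col 4, lands at row 3
Move 4: O drops in col 5, lands at row 4
Move 5: X drops in col 5, lands at row 3

Answer: .......
.......
.......
....XX.
X...OO.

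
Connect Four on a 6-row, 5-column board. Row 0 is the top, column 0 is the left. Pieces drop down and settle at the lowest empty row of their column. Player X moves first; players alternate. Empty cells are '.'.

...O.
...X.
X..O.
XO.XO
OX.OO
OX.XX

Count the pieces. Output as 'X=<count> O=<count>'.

X=8 O=8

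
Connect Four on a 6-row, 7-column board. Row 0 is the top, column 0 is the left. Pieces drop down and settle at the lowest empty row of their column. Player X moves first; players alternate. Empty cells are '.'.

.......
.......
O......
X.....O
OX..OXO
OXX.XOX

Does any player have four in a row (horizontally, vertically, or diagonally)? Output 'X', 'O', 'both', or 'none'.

none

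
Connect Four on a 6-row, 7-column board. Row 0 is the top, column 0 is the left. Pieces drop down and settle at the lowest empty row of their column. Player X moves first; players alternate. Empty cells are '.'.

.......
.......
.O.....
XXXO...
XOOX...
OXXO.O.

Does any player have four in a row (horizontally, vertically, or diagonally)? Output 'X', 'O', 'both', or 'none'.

none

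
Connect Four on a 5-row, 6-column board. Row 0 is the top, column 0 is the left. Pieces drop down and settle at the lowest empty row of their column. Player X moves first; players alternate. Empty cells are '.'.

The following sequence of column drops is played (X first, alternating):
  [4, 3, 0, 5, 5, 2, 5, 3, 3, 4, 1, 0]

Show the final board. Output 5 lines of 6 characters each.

Move 1: X drops in col 4, lands at row 4
Move 2: O drops in col 3, lands at row 4
Move 3: X drops in col 0, lands at row 4
Move 4: O drops in col 5, lands at row 4
Move 5: X drops in col 5, lands at row 3
Move 6: O drops in col 2, lands at row 4
Move 7: X drops in col 5, lands at row 2
Move 8: O drops in col 3, lands at row 3
Move 9: X drops in col 3, lands at row 2
Move 10: O drops in col 4, lands at row 3
Move 11: X drops in col 1, lands at row 4
Move 12: O drops in col 0, lands at row 3

Answer: ......
......
...X.X
O..OOX
XXOOXO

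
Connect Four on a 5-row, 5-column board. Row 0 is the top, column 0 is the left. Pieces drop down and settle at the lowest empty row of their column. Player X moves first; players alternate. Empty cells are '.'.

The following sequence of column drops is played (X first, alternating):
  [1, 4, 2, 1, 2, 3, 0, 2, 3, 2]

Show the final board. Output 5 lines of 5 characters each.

Move 1: X drops in col 1, lands at row 4
Move 2: O drops in col 4, lands at row 4
Move 3: X drops in col 2, lands at row 4
Move 4: O drops in col 1, lands at row 3
Move 5: X drops in col 2, lands at row 3
Move 6: O drops in col 3, lands at row 4
Move 7: X drops in col 0, lands at row 4
Move 8: O drops in col 2, lands at row 2
Move 9: X drops in col 3, lands at row 3
Move 10: O drops in col 2, lands at row 1

Answer: .....
..O..
..O..
.OXX.
XXXOO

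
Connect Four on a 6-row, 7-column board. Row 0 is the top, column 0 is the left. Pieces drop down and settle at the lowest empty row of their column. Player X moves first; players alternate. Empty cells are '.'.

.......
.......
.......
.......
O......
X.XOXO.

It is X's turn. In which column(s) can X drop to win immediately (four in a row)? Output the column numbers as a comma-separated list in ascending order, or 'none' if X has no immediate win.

Answer: none

Derivation:
col 0: drop X → no win
col 1: drop X → no win
col 2: drop X → no win
col 3: drop X → no win
col 4: drop X → no win
col 5: drop X → no win
col 6: drop X → no win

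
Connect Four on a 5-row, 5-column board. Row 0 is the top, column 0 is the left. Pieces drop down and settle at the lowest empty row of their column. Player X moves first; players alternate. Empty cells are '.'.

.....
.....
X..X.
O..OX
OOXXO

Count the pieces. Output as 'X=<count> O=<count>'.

X=5 O=5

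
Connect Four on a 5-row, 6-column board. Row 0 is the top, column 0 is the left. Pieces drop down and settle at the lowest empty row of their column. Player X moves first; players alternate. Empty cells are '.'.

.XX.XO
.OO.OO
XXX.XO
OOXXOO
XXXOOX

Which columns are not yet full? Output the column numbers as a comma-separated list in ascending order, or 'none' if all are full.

col 0: top cell = '.' → open
col 1: top cell = 'X' → FULL
col 2: top cell = 'X' → FULL
col 3: top cell = '.' → open
col 4: top cell = 'X' → FULL
col 5: top cell = 'O' → FULL

Answer: 0,3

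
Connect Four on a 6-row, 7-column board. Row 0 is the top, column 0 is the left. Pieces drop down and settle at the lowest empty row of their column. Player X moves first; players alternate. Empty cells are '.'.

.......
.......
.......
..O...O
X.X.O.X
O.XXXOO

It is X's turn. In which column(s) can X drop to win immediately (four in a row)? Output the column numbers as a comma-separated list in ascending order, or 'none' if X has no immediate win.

Answer: 1

Derivation:
col 0: drop X → no win
col 1: drop X → WIN!
col 2: drop X → no win
col 3: drop X → no win
col 4: drop X → no win
col 5: drop X → no win
col 6: drop X → no win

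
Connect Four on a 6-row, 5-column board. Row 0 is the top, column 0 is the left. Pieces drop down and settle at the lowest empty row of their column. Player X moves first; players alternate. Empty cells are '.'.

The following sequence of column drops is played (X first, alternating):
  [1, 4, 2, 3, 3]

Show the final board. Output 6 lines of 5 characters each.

Move 1: X drops in col 1, lands at row 5
Move 2: O drops in col 4, lands at row 5
Move 3: X drops in col 2, lands at row 5
Move 4: O drops in col 3, lands at row 5
Move 5: X drops in col 3, lands at row 4

Answer: .....
.....
.....
.....
...X.
.XXOO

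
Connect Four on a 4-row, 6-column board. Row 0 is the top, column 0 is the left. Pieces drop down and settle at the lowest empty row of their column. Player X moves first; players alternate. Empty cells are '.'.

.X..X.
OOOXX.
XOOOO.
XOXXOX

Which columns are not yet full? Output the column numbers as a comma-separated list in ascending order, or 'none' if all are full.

col 0: top cell = '.' → open
col 1: top cell = 'X' → FULL
col 2: top cell = '.' → open
col 3: top cell = '.' → open
col 4: top cell = 'X' → FULL
col 5: top cell = '.' → open

Answer: 0,2,3,5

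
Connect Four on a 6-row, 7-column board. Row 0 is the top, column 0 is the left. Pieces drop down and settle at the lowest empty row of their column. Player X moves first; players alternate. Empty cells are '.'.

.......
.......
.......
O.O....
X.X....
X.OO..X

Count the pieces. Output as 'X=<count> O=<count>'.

X=4 O=4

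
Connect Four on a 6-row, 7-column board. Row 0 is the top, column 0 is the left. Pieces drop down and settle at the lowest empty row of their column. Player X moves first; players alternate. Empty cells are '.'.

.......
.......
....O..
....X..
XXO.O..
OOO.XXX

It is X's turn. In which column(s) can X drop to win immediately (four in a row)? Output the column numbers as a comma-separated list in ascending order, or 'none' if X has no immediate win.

Answer: 3

Derivation:
col 0: drop X → no win
col 1: drop X → no win
col 2: drop X → no win
col 3: drop X → WIN!
col 4: drop X → no win
col 5: drop X → no win
col 6: drop X → no win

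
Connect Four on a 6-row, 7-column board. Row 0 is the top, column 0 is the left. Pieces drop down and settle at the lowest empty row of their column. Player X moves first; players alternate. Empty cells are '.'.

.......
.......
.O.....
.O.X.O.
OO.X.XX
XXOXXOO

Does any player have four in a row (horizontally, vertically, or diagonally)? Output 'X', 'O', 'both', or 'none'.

none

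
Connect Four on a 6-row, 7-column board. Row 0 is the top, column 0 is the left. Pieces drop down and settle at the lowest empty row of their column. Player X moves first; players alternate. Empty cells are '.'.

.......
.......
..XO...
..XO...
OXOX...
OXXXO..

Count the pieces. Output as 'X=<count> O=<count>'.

X=7 O=6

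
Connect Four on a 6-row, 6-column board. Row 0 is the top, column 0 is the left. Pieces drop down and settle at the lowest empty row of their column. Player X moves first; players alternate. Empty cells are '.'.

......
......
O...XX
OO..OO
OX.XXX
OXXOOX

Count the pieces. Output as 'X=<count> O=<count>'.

X=9 O=9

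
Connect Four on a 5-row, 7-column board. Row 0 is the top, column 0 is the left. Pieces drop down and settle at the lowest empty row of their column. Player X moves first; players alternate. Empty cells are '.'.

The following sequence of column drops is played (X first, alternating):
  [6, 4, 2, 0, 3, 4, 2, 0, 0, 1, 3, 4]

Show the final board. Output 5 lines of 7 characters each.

Move 1: X drops in col 6, lands at row 4
Move 2: O drops in col 4, lands at row 4
Move 3: X drops in col 2, lands at row 4
Move 4: O drops in col 0, lands at row 4
Move 5: X drops in col 3, lands at row 4
Move 6: O drops in col 4, lands at row 3
Move 7: X drops in col 2, lands at row 3
Move 8: O drops in col 0, lands at row 3
Move 9: X drops in col 0, lands at row 2
Move 10: O drops in col 1, lands at row 4
Move 11: X drops in col 3, lands at row 3
Move 12: O drops in col 4, lands at row 2

Answer: .......
.......
X...O..
O.XXO..
OOXXO.X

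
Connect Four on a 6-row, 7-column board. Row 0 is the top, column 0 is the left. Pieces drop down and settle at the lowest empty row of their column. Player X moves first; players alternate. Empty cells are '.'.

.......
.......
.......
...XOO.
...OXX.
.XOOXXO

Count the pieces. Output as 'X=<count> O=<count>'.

X=6 O=6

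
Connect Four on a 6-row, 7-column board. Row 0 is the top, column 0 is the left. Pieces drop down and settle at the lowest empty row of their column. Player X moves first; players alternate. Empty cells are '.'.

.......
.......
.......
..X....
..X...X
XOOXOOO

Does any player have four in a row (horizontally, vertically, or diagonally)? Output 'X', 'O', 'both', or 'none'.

none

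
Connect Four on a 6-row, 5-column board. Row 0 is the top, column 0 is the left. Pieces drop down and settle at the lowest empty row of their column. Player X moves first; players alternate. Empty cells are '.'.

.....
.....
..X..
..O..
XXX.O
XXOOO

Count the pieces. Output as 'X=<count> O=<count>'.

X=6 O=5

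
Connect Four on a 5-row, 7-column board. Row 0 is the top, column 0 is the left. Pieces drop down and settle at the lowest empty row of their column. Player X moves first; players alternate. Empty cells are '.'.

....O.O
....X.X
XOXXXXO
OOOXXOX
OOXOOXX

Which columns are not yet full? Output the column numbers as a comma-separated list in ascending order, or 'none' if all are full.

Answer: 0,1,2,3,5

Derivation:
col 0: top cell = '.' → open
col 1: top cell = '.' → open
col 2: top cell = '.' → open
col 3: top cell = '.' → open
col 4: top cell = 'O' → FULL
col 5: top cell = '.' → open
col 6: top cell = 'O' → FULL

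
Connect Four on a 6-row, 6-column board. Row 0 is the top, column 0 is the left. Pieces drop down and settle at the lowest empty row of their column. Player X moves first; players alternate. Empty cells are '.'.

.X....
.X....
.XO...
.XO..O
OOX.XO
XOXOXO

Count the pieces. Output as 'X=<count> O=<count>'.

X=9 O=9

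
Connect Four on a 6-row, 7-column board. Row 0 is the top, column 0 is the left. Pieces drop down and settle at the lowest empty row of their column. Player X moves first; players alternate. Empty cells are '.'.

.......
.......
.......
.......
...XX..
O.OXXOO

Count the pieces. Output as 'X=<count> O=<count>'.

X=4 O=4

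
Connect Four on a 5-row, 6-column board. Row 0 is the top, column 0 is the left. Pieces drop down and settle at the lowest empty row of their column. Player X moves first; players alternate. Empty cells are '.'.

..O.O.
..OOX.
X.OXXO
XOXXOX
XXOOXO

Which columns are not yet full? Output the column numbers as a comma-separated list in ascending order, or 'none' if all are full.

col 0: top cell = '.' → open
col 1: top cell = '.' → open
col 2: top cell = 'O' → FULL
col 3: top cell = '.' → open
col 4: top cell = 'O' → FULL
col 5: top cell = '.' → open

Answer: 0,1,3,5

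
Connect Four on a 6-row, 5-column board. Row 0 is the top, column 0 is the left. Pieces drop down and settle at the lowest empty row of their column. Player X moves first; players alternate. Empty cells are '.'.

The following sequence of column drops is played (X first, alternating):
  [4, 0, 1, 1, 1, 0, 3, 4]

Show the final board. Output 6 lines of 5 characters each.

Move 1: X drops in col 4, lands at row 5
Move 2: O drops in col 0, lands at row 5
Move 3: X drops in col 1, lands at row 5
Move 4: O drops in col 1, lands at row 4
Move 5: X drops in col 1, lands at row 3
Move 6: O drops in col 0, lands at row 4
Move 7: X drops in col 3, lands at row 5
Move 8: O drops in col 4, lands at row 4

Answer: .....
.....
.....
.X...
OO..O
OX.XX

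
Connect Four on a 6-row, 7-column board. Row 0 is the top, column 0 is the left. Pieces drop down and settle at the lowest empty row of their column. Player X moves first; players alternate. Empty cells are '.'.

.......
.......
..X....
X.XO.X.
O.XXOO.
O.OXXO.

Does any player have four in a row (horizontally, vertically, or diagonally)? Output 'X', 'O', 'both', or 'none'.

none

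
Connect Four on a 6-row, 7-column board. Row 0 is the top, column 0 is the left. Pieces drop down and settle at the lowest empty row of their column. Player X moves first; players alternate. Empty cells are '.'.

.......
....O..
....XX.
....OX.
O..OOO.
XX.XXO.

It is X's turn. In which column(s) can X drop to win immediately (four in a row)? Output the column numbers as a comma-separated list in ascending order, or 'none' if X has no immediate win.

Answer: 2

Derivation:
col 0: drop X → no win
col 1: drop X → no win
col 2: drop X → WIN!
col 3: drop X → no win
col 4: drop X → no win
col 5: drop X → no win
col 6: drop X → no win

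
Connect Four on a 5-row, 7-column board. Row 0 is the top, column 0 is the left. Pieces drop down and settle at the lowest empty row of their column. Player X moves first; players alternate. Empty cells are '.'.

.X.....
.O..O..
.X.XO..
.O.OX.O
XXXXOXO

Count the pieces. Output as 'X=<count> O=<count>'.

X=9 O=8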